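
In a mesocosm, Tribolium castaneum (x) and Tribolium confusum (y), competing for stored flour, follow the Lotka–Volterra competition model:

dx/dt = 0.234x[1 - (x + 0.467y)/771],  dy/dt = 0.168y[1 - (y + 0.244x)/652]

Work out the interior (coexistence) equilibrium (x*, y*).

Setting both brackets to zero gives the nullclines x + 0.467y = 771 and 0.244x + y = 652.
Substituting y = 652 - 0.244x into the first: x(1 - 0.467·0.244) = 771 - 0.467·652.
So x* = 467/0.886 = 527, and then y* = 652 - 0.244·527 = 524.

x* ≈ 527, y* ≈ 524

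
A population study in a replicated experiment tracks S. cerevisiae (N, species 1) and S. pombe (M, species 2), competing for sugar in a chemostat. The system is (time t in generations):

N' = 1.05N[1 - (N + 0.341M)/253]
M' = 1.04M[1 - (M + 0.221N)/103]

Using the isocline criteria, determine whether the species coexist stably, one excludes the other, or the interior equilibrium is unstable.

Compare the nullcline intercepts: K1/α12 = 253/0.341 = 742 > K2 = 103; K2/α21 = 103/0.221 = 466 > K1 = 253.
Since both inequalities hold, each species can invade when rare, so the interior equilibrium is stable.

stable coexistence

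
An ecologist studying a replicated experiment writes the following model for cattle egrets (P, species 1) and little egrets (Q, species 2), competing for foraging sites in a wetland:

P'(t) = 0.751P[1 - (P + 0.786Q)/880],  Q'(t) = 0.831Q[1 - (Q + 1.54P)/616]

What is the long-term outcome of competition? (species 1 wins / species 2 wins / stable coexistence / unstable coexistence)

species 1 excludes species 2

Compare the nullcline intercepts: K1/α12 = 880/0.786 = 1120 > K2 = 616; K2/α21 = 616/1.54 = 400 < K1 = 880.
Since the inequalities point opposite ways, species 1 can invade but species 2 cannot.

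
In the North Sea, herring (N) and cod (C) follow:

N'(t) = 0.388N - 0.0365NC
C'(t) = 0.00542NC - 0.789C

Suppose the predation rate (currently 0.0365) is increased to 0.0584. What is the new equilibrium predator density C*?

C* ≈ 6.64

At the interior fixed point, setting dN/dt = 0 with N > 0 fixes C* = (prey growth rate)/(NC coefficient) — independent of the other coefficients.
With the change, C* = 0.388/0.0584 = 6.64; it falls from 10.6.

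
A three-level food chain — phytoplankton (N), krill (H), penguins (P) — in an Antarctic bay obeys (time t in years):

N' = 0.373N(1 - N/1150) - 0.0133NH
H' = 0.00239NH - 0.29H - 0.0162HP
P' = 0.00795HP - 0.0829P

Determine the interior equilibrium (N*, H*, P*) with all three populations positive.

N* ≈ 722, H* ≈ 10.4, P* ≈ 88.7

From dP/dt = 0: 0.00795H* = 0.0829, so H* = 10.4.
From dN/dt = 0: 0.373(1 - N*/1150) = 0.0133·10.4, giving N* = 1150·(1 - 0.372) = 722.
From dH/dt = 0: 0.00239·722 - 0.29 = 0.0162P*, so P* = 1.44/0.0162 = 88.7.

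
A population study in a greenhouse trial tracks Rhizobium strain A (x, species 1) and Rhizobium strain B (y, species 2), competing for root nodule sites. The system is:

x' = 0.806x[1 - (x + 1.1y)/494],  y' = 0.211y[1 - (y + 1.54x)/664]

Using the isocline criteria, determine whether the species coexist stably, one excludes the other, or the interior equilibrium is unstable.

Compare the nullcline intercepts: K1/α12 = 494/1.1 = 449 < K2 = 664; K2/α21 = 664/1.54 = 431 < K1 = 494.
Since both are reversed, neither can invade when rare; the interior point is a saddle.

unstable coexistence (outcome depends on initial conditions)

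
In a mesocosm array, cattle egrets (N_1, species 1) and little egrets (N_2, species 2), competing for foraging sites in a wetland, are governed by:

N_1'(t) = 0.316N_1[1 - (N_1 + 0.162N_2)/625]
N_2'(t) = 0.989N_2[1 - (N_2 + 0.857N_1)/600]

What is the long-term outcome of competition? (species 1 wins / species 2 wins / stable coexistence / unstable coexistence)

Compare the nullcline intercepts: K1/α12 = 625/0.162 = 3860 > K2 = 600; K2/α21 = 600/0.857 = 700 > K1 = 625.
Since both inequalities hold, each species can invade when rare, so the interior equilibrium is stable.

stable coexistence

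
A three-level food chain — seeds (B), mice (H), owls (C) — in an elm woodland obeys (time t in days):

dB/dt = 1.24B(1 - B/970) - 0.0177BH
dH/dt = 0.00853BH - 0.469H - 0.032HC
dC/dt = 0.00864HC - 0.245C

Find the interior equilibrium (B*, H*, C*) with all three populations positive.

B* ≈ 577, H* ≈ 28.4, C* ≈ 139

From dC/dt = 0: 0.00864H* = 0.245, so H* = 28.4.
From dB/dt = 0: 1.24(1 - B*/970) = 0.0177·28.4, giving B* = 970·(1 - 0.405) = 577.
From dH/dt = 0: 0.00853·577 - 0.469 = 0.032C*, so C* = 4.46/0.032 = 139.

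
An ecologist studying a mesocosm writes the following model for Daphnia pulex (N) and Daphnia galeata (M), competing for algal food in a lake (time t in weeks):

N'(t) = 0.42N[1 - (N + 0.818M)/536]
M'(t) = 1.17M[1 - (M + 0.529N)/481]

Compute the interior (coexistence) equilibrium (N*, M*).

N* ≈ 251, M* ≈ 348

Setting both brackets to zero gives the nullclines N + 0.818M = 536 and 0.529N + M = 481.
Substituting M = 481 - 0.529N into the first: N(1 - 0.818·0.529) = 536 - 0.818·481.
So N* = 143/0.567 = 251, and then M* = 481 - 0.529·251 = 348.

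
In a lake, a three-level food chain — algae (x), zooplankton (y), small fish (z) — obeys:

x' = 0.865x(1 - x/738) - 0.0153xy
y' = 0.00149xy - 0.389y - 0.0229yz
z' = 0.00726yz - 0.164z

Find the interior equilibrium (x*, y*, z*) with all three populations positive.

From dz/dt = 0: 0.00726y* = 0.164, so y* = 22.6.
From dx/dt = 0: 0.865(1 - x*/738) = 0.0153·22.6, giving x* = 738·(1 - 0.4) = 443.
From dy/dt = 0: 0.00149·443 - 0.389 = 0.0229z*, so z* = 0.271/0.0229 = 11.8.

x* ≈ 443, y* ≈ 22.6, z* ≈ 11.8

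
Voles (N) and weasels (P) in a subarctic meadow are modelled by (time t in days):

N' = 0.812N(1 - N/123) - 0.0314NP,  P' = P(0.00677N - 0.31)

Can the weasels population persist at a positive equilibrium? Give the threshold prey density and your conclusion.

The predator equation gives dP/dt > 0 only when N > 0.31/0.00677 = 45.8.
Without the predator, N → K = 123. Since 123 > 45.8, the predator can invade and persist.

Threshold N = 45.8; K > 45.8, so yes, the predator persists.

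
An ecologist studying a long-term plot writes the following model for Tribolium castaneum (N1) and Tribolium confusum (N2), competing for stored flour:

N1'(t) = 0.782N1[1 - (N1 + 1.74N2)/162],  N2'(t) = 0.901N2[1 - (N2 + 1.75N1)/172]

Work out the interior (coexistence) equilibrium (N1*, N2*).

N1* ≈ 67.1, N2* ≈ 54.5

Setting both brackets to zero gives the nullclines N1 + 1.74N2 = 162 and 1.75N1 + N2 = 172.
Substituting N2 = 172 - 1.75N1 into the first: N1(1 - 1.74·1.75) = 162 - 1.74·172.
So N1* = -137/-2.04 = 67.1, and then N2* = 172 - 1.75·67.1 = 54.5.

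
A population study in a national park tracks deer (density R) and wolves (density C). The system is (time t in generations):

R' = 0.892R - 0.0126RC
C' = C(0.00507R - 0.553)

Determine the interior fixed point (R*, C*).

R* ≈ 109, C* ≈ 70.8

Set dC/dt = 0 with C > 0: 0.00507R - 0.553 = 0, so R* = 0.553/0.00507 = 109.
Set dR/dt = 0 with R > 0: 0.892 - 0.0126C = 0, so C* = 0.892/0.0126 = 70.8.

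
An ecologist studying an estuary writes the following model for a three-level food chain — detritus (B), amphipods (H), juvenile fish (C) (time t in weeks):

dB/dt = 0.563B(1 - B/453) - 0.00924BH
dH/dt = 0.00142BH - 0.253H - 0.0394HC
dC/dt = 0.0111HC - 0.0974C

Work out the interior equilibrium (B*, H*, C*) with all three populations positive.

From dC/dt = 0: 0.0111H* = 0.0974, so H* = 8.77.
From dB/dt = 0: 0.563(1 - B*/453) = 0.00924·8.77, giving B* = 453·(1 - 0.144) = 388.
From dH/dt = 0: 0.00142·388 - 0.253 = 0.0394C*, so C* = 0.298/0.0394 = 7.55.

B* ≈ 388, H* ≈ 8.77, C* ≈ 7.55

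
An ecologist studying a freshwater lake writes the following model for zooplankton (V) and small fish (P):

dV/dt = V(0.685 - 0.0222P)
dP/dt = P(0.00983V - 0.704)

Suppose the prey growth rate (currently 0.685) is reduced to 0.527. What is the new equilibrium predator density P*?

P* ≈ 23.7

At the interior fixed point, setting dV/dt = 0 with V > 0 fixes P* = (prey growth rate)/(VP coefficient) — independent of the other coefficients.
With the change, P* = 0.527/0.0222 = 23.7; it falls from 30.9.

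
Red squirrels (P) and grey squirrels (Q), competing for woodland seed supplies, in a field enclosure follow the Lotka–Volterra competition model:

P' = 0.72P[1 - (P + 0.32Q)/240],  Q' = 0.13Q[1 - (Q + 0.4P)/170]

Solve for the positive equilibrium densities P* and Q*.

P* ≈ 213, Q* ≈ 84.9

Setting both brackets to zero gives the nullclines P + 0.32Q = 240 and 0.4P + Q = 170.
Substituting Q = 170 - 0.4P into the first: P(1 - 0.32·0.4) = 240 - 0.32·170.
So P* = 186/0.872 = 213, and then Q* = 170 - 0.4·213 = 84.9.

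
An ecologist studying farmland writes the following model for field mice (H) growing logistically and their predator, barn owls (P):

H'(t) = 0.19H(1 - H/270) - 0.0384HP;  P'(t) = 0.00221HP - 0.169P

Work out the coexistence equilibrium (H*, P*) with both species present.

From dP/dt = 0 with P > 0: 0.00221H* = 0.169, so H* = 76.5.
Substitute into dH/dt = 0: 0.19(1 - 76.5/270) = 0.0384P*.
The bracket is 0.717, giving P* = 0.136/0.0384 = 3.55.

H* ≈ 76.5, P* ≈ 3.55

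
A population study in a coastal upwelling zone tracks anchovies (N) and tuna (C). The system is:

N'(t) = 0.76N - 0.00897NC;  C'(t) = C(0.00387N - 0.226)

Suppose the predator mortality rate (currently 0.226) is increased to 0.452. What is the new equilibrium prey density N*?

At the interior fixed point, setting dC/dt = 0 with C > 0 fixes N* = (predator death rate)/(NC coefficient) — independent of the other coefficients.
With the change, N* = 0.452/0.00387 = 117; it rises from 58.4.

N* ≈ 117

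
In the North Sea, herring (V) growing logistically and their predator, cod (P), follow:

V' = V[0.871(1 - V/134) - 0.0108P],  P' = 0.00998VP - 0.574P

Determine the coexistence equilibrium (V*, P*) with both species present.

From dP/dt = 0 with P > 0: 0.00998V* = 0.574, so V* = 57.5.
Substitute into dV/dt = 0: 0.871(1 - 57.5/134) = 0.0108P*.
The bracket is 0.571, giving P* = 0.497/0.0108 = 46.

V* ≈ 57.5, P* ≈ 46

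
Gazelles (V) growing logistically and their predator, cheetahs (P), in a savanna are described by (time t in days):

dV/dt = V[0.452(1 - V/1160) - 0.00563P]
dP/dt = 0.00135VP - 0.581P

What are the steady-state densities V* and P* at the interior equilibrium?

V* ≈ 430, P* ≈ 50.5

From dP/dt = 0 with P > 0: 0.00135V* = 0.581, so V* = 430.
Substitute into dV/dt = 0: 0.452(1 - 430/1160) = 0.00563P*.
The bracket is 0.629, giving P* = 0.284/0.00563 = 50.5.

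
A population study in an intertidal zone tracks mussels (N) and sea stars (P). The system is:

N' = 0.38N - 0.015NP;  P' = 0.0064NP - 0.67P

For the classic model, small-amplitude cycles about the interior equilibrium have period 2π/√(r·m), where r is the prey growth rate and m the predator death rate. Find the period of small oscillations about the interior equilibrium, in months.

T ≈ 12.5 months

Here r = 0.38 and m = 0.67, so r·m = 0.255.
ω = √0.255 = 0.505 per month, hence T = 2π/ω ≈ 12.5 months.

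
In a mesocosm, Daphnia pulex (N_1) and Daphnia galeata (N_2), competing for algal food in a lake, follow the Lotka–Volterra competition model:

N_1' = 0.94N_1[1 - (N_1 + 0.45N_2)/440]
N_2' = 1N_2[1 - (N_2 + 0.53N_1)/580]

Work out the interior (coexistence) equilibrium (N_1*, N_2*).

Setting both brackets to zero gives the nullclines N_1 + 0.45N_2 = 440 and 0.53N_1 + N_2 = 580.
Substituting N_2 = 580 - 0.53N_1 into the first: N_1(1 - 0.45·0.53) = 440 - 0.45·580.
So N_1* = 179/0.761 = 235, and then N_2* = 580 - 0.53·235 = 455.

N_1* ≈ 235, N_2* ≈ 455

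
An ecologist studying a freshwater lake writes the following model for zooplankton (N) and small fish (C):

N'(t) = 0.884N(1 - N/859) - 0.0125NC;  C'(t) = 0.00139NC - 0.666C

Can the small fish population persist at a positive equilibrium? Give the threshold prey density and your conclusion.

The predator equation gives dC/dt > 0 only when N > 0.666/0.00139 = 479.
Without the predator, N → K = 859. Since 859 > 479, the predator can invade and persist.

Threshold N = 479; K > 479, so yes, the predator persists.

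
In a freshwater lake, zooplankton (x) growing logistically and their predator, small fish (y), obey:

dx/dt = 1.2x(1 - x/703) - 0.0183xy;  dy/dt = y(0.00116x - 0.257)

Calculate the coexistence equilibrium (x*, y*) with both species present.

From dy/dt = 0 with y > 0: 0.00116x* = 0.257, so x* = 222.
Substitute into dx/dt = 0: 1.2(1 - 222/703) = 0.0183y*.
The bracket is 0.685, giving y* = 0.822/0.0183 = 44.9.

x* ≈ 222, y* ≈ 44.9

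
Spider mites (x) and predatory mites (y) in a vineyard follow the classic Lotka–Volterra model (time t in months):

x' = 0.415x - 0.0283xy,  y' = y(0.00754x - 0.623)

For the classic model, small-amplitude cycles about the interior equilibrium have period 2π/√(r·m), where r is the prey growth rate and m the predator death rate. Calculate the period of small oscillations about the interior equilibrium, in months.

Here r = 0.415 and m = 0.623, so r·m = 0.259.
ω = √0.259 = 0.508 per month, hence T = 2π/ω ≈ 12.4 months.

T ≈ 12.4 months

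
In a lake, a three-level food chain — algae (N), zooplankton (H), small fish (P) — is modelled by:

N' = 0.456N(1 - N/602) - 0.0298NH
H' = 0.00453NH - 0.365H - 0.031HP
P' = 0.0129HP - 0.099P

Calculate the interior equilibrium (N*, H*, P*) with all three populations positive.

N* ≈ 300, H* ≈ 7.67, P* ≈ 32.1

From dP/dt = 0: 0.0129H* = 0.099, so H* = 7.67.
From dN/dt = 0: 0.456(1 - N*/602) = 0.0298·7.67, giving N* = 602·(1 - 0.502) = 300.
From dH/dt = 0: 0.00453·300 - 0.365 = 0.031P*, so P* = 0.994/0.031 = 32.1.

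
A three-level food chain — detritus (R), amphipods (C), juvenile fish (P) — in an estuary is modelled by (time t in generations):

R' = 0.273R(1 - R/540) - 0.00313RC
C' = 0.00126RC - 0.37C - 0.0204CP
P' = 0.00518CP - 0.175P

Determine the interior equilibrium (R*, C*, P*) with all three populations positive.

From dP/dt = 0: 0.00518C* = 0.175, so C* = 33.8.
From dR/dt = 0: 0.273(1 - R*/540) = 0.00313·33.8, giving R* = 540·(1 - 0.387) = 331.
From dC/dt = 0: 0.00126·331 - 0.37 = 0.0204P*, so P* = 0.0469/0.0204 = 2.3.

R* ≈ 331, C* ≈ 33.8, P* ≈ 2.3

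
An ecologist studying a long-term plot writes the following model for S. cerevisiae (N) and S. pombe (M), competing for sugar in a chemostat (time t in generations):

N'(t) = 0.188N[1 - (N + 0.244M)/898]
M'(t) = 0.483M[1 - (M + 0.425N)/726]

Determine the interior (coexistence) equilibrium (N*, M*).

N* ≈ 804, M* ≈ 384

Setting both brackets to zero gives the nullclines N + 0.244M = 898 and 0.425N + M = 726.
Substituting M = 726 - 0.425N into the first: N(1 - 0.244·0.425) = 898 - 0.244·726.
So N* = 721/0.896 = 804, and then M* = 726 - 0.425·804 = 384.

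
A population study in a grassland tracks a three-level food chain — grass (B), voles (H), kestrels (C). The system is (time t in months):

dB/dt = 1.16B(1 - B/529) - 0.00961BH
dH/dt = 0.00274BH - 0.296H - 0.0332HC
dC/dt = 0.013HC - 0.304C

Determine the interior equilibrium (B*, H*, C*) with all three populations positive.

From dC/dt = 0: 0.013H* = 0.304, so H* = 23.4.
From dB/dt = 0: 1.16(1 - B*/529) = 0.00961·23.4, giving B* = 529·(1 - 0.194) = 427.
From dH/dt = 0: 0.00274·427 - 0.296 = 0.0332C*, so C* = 0.873/0.0332 = 26.3.

B* ≈ 427, H* ≈ 23.4, C* ≈ 26.3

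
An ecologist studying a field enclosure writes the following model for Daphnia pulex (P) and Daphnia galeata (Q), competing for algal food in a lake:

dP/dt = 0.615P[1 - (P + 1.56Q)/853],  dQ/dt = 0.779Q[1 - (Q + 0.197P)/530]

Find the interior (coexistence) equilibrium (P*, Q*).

P* ≈ 37.8, Q* ≈ 523

Setting both brackets to zero gives the nullclines P + 1.56Q = 853 and 0.197P + Q = 530.
Substituting Q = 530 - 0.197P into the first: P(1 - 1.56·0.197) = 853 - 1.56·530.
So P* = 26.2/0.693 = 37.8, and then Q* = 530 - 0.197·37.8 = 523.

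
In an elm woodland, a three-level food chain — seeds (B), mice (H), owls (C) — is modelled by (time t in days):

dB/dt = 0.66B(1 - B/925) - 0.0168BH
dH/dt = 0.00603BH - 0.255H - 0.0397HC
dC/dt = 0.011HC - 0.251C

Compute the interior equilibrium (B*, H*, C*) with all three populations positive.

From dC/dt = 0: 0.011H* = 0.251, so H* = 22.8.
From dB/dt = 0: 0.66(1 - B*/925) = 0.0168·22.8, giving B* = 925·(1 - 0.581) = 388.
From dH/dt = 0: 0.00603·388 - 0.255 = 0.0397C*, so C* = 2.08/0.0397 = 52.5.

B* ≈ 388, H* ≈ 22.8, C* ≈ 52.5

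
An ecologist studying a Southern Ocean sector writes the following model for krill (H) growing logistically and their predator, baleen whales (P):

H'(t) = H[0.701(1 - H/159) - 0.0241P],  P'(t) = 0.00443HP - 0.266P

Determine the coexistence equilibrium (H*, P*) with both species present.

H* ≈ 60, P* ≈ 18.1

From dP/dt = 0 with P > 0: 0.00443H* = 0.266, so H* = 60.
Substitute into dH/dt = 0: 0.701(1 - 60/159) = 0.0241P*.
The bracket is 0.622, giving P* = 0.436/0.0241 = 18.1.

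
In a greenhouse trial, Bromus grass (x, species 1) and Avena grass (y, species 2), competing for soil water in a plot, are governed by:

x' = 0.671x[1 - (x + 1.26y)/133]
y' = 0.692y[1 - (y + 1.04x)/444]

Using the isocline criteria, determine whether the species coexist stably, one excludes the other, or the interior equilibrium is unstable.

species 2 excludes species 1

Compare the nullcline intercepts: K1/α12 = 133/1.26 = 106 < K2 = 444; K2/α21 = 444/1.04 = 427 > K1 = 133.
Since the inequalities point opposite ways, species 2 can invade but species 1 cannot.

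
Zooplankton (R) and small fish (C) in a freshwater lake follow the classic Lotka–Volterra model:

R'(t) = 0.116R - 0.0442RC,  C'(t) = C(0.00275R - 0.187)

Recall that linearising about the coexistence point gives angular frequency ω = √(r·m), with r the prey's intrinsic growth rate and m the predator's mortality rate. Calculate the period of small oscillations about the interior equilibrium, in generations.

T ≈ 42.7 generations

Here r = 0.116 and m = 0.187, so r·m = 0.0217.
ω = √0.0217 = 0.147 per generation, hence T = 2π/ω ≈ 42.7 generations.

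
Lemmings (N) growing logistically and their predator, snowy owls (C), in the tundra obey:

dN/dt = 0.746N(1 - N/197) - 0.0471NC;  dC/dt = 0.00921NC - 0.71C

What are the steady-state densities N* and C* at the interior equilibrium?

N* ≈ 77.1, C* ≈ 9.64

From dC/dt = 0 with C > 0: 0.00921N* = 0.71, so N* = 77.1.
Substitute into dN/dt = 0: 0.746(1 - 77.1/197) = 0.0471C*.
The bracket is 0.609, giving C* = 0.454/0.0471 = 9.64.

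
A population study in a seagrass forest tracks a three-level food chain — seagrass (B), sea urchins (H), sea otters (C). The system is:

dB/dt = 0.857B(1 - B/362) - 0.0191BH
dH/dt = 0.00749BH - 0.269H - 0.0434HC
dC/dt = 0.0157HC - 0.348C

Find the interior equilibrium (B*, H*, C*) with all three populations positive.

B* ≈ 183, H* ≈ 22.2, C* ≈ 25.4

From dC/dt = 0: 0.0157H* = 0.348, so H* = 22.2.
From dB/dt = 0: 0.857(1 - B*/362) = 0.0191·22.2, giving B* = 362·(1 - 0.494) = 183.
From dH/dt = 0: 0.00749·183 - 0.269 = 0.0434C*, so C* = 1.1/0.0434 = 25.4.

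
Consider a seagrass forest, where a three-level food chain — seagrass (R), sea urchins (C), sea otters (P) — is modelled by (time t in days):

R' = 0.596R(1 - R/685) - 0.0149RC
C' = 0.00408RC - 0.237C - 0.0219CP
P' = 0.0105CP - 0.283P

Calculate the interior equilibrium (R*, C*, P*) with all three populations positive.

From dP/dt = 0: 0.0105C* = 0.283, so C* = 27.
From dR/dt = 0: 0.596(1 - R*/685) = 0.0149·27, giving R* = 685·(1 - 0.674) = 223.
From dC/dt = 0: 0.00408·223 - 0.237 = 0.0219P*, so P* = 0.675/0.0219 = 30.8.

R* ≈ 223, C* ≈ 27, P* ≈ 30.8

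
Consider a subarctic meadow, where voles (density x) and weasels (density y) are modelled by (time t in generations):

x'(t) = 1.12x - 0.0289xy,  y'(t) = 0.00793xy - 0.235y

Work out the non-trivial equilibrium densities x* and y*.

x* ≈ 29.6, y* ≈ 38.8

Set dy/dt = 0 with y > 0: 0.00793x - 0.235 = 0, so x* = 0.235/0.00793 = 29.6.
Set dx/dt = 0 with x > 0: 1.12 - 0.0289y = 0, so y* = 1.12/0.0289 = 38.8.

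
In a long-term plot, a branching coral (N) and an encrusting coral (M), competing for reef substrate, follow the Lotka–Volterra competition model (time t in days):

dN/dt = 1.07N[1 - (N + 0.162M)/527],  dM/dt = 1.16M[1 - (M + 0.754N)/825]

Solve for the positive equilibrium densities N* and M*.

N* ≈ 448, M* ≈ 487

Setting both brackets to zero gives the nullclines N + 0.162M = 527 and 0.754N + M = 825.
Substituting M = 825 - 0.754N into the first: N(1 - 0.162·0.754) = 527 - 0.162·825.
So N* = 393/0.878 = 448, and then M* = 825 - 0.754·448 = 487.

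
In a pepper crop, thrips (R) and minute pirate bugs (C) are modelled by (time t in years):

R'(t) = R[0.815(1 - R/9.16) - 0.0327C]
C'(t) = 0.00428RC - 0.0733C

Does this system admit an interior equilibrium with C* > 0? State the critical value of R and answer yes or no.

Threshold R = 17.1; K < 17.1, so no, the predator goes extinct.

The predator equation gives dC/dt > 0 only when R > 0.0733/0.00428 = 17.1.
Without the predator, R → K = 9.16. Since 9.16 < 17.1, the predator cannot invade.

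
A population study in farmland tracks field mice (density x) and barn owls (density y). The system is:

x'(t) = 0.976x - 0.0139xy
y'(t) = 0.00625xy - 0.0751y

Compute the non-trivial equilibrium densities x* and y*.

Set dy/dt = 0 with y > 0: 0.00625x - 0.0751 = 0, so x* = 0.0751/0.00625 = 12.
Set dx/dt = 0 with x > 0: 0.976 - 0.0139y = 0, so y* = 0.976/0.0139 = 70.2.

x* ≈ 12, y* ≈ 70.2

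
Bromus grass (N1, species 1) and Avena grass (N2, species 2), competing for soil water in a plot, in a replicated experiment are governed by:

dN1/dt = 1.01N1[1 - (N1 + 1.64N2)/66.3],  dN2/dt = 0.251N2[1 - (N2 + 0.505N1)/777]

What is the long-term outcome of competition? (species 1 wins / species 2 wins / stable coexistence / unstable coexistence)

Compare the nullcline intercepts: K1/α12 = 66.3/1.64 = 40.4 < K2 = 777; K2/α21 = 777/0.505 = 1540 > K1 = 66.3.
Since the inequalities point opposite ways, species 2 can invade but species 1 cannot.

species 2 excludes species 1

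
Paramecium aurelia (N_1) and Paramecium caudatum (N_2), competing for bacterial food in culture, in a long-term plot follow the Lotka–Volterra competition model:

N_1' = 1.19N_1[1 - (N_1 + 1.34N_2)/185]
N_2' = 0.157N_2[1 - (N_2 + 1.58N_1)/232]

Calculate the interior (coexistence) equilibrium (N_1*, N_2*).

N_1* ≈ 113, N_2* ≈ 54

Setting both brackets to zero gives the nullclines N_1 + 1.34N_2 = 185 and 1.58N_1 + N_2 = 232.
Substituting N_2 = 232 - 1.58N_1 into the first: N_1(1 - 1.34·1.58) = 185 - 1.34·232.
So N_1* = -126/-1.12 = 113, and then N_2* = 232 - 1.58·113 = 54.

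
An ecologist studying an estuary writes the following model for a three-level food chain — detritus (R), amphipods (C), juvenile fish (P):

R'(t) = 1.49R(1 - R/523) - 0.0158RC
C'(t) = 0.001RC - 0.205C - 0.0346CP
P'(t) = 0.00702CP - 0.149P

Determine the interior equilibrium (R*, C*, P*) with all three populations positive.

R* ≈ 405, C* ≈ 21.2, P* ≈ 5.79

From dP/dt = 0: 0.00702C* = 0.149, so C* = 21.2.
From dR/dt = 0: 1.49(1 - R*/523) = 0.0158·21.2, giving R* = 523·(1 - 0.225) = 405.
From dC/dt = 0: 0.001·405 - 0.205 = 0.0346P*, so P* = 0.2/0.0346 = 5.79.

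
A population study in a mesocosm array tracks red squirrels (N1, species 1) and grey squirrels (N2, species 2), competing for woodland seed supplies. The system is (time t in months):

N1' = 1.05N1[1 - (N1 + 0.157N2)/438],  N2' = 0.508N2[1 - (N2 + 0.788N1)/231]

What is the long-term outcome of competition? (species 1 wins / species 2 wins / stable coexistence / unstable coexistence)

Compare the nullcline intercepts: K1/α12 = 438/0.157 = 2790 > K2 = 231; K2/α21 = 231/0.788 = 293 < K1 = 438.
Since the inequalities point opposite ways, species 1 can invade but species 2 cannot.

species 1 excludes species 2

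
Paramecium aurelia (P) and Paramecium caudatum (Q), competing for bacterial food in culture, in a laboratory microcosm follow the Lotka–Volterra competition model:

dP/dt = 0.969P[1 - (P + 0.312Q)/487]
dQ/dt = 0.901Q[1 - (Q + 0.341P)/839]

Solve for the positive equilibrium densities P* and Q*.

Setting both brackets to zero gives the nullclines P + 0.312Q = 487 and 0.341P + Q = 839.
Substituting Q = 839 - 0.341P into the first: P(1 - 0.312·0.341) = 487 - 0.312·839.
So P* = 225/0.894 = 252, and then Q* = 839 - 0.341·252 = 753.

P* ≈ 252, Q* ≈ 753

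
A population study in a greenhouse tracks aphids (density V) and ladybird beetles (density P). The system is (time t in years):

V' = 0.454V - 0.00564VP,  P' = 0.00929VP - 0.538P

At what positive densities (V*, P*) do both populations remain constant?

V* ≈ 57.9, P* ≈ 80.5

Set dP/dt = 0 with P > 0: 0.00929V - 0.538 = 0, so V* = 0.538/0.00929 = 57.9.
Set dV/dt = 0 with V > 0: 0.454 - 0.00564P = 0, so P* = 0.454/0.00564 = 80.5.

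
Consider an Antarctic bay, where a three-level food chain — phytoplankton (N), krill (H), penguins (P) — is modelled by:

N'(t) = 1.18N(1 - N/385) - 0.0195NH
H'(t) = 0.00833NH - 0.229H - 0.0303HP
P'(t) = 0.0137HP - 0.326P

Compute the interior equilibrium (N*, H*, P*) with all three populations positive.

N* ≈ 234, H* ≈ 23.8, P* ≈ 56.7

From dP/dt = 0: 0.0137H* = 0.326, so H* = 23.8.
From dN/dt = 0: 1.18(1 - N*/385) = 0.0195·23.8, giving N* = 385·(1 - 0.393) = 234.
From dH/dt = 0: 0.00833·234 - 0.229 = 0.0303P*, so P* = 1.72/0.0303 = 56.7.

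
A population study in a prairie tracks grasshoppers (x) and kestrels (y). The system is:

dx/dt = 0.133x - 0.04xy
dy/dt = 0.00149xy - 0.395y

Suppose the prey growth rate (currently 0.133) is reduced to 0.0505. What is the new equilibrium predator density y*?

At the interior fixed point, setting dx/dt = 0 with x > 0 fixes y* = (prey growth rate)/(xy coefficient) — independent of the other coefficients.
With the change, y* = 0.0505/0.04 = 1.26; it falls from 3.33.

y* ≈ 1.26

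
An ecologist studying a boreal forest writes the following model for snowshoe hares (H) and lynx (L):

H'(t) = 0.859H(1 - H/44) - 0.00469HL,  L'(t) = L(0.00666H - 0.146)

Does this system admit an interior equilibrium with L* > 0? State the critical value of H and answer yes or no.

Threshold H = 21.9; K > 21.9, so yes, the predator persists.

The predator equation gives dL/dt > 0 only when H > 0.146/0.00666 = 21.9.
Without the predator, H → K = 44. Since 44 > 21.9, the predator can invade and persist.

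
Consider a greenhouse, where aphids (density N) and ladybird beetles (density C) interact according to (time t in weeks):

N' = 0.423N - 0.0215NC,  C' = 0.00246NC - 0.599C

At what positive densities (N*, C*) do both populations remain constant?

N* ≈ 243, C* ≈ 19.7

Set dC/dt = 0 with C > 0: 0.00246N - 0.599 = 0, so N* = 0.599/0.00246 = 243.
Set dN/dt = 0 with N > 0: 0.423 - 0.0215C = 0, so C* = 0.423/0.0215 = 19.7.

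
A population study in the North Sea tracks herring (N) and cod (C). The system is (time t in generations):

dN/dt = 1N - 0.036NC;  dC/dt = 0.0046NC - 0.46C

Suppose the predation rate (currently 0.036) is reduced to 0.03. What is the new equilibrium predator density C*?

C* ≈ 33.3

At the interior fixed point, setting dN/dt = 0 with N > 0 fixes C* = (prey growth rate)/(NC coefficient) — independent of the other coefficients.
With the change, C* = 1/0.03 = 33.3; it rises from 27.8.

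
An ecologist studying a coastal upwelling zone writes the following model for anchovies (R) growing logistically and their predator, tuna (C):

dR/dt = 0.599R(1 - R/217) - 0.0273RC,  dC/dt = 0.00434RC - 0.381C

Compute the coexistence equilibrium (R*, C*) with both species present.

R* ≈ 87.8, C* ≈ 13.1

From dC/dt = 0 with C > 0: 0.00434R* = 0.381, so R* = 87.8.
Substitute into dR/dt = 0: 0.599(1 - 87.8/217) = 0.0273C*.
The bracket is 0.595, giving C* = 0.357/0.0273 = 13.1.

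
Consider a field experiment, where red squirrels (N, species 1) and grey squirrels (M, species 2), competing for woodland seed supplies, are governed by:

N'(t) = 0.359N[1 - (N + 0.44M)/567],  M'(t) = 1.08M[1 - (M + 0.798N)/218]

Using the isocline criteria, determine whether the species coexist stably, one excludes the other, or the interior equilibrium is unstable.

species 1 excludes species 2

Compare the nullcline intercepts: K1/α12 = 567/0.44 = 1290 > K2 = 218; K2/α21 = 218/0.798 = 273 < K1 = 567.
Since the inequalities point opposite ways, species 1 can invade but species 2 cannot.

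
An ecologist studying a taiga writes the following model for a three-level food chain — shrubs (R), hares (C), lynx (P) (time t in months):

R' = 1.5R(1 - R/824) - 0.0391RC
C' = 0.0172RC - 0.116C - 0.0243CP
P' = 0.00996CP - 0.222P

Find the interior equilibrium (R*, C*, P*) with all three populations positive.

R* ≈ 345, C* ≈ 22.3, P* ≈ 240

From dP/dt = 0: 0.00996C* = 0.222, so C* = 22.3.
From dR/dt = 0: 1.5(1 - R*/824) = 0.0391·22.3, giving R* = 824·(1 - 0.581) = 345.
From dC/dt = 0: 0.0172·345 - 0.116 = 0.0243P*, so P* = 5.82/0.0243 = 240.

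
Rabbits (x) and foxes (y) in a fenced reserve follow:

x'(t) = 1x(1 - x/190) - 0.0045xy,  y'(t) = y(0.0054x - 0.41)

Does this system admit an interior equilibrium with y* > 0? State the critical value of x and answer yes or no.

Threshold x = 75.9; K > 75.9, so yes, the predator persists.

The predator equation gives dy/dt > 0 only when x > 0.41/0.0054 = 75.9.
Without the predator, x → K = 190. Since 190 > 75.9, the predator can invade and persist.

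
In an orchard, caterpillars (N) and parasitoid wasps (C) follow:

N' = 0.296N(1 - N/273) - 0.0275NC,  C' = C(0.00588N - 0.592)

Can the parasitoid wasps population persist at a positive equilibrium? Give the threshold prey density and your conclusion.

The predator equation gives dC/dt > 0 only when N > 0.592/0.00588 = 101.
Without the predator, N → K = 273. Since 273 > 101, the predator can invade and persist.

Threshold N = 101; K > 101, so yes, the predator persists.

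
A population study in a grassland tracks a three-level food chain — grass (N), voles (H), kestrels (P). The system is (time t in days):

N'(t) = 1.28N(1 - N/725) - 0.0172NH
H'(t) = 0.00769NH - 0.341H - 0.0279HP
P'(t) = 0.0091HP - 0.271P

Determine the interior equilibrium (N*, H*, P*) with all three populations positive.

From dP/dt = 0: 0.0091H* = 0.271, so H* = 29.8.
From dN/dt = 0: 1.28(1 - N*/725) = 0.0172·29.8, giving N* = 725·(1 - 0.4) = 435.
From dH/dt = 0: 0.00769·435 - 0.341 = 0.0279P*, so P* = 3/0.0279 = 108.

N* ≈ 435, H* ≈ 29.8, P* ≈ 108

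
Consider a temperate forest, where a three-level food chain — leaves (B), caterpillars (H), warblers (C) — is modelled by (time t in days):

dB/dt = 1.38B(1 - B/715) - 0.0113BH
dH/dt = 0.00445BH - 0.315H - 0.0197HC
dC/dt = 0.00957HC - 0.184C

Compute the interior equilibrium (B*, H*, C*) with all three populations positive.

B* ≈ 602, H* ≈ 19.2, C* ≈ 120

From dC/dt = 0: 0.00957H* = 0.184, so H* = 19.2.
From dB/dt = 0: 1.38(1 - B*/715) = 0.0113·19.2, giving B* = 715·(1 - 0.157) = 602.
From dH/dt = 0: 0.00445·602 - 0.315 = 0.0197C*, so C* = 2.37/0.0197 = 120.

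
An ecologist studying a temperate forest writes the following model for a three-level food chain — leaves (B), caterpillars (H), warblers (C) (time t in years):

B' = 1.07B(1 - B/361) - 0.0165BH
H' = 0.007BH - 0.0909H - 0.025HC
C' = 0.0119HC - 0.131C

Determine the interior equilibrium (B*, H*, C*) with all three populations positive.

B* ≈ 300, H* ≈ 11, C* ≈ 80.3

From dC/dt = 0: 0.0119H* = 0.131, so H* = 11.
From dB/dt = 0: 1.07(1 - B*/361) = 0.0165·11, giving B* = 361·(1 - 0.17) = 300.
From dH/dt = 0: 0.007·300 - 0.0909 = 0.025C*, so C* = 2.01/0.025 = 80.3.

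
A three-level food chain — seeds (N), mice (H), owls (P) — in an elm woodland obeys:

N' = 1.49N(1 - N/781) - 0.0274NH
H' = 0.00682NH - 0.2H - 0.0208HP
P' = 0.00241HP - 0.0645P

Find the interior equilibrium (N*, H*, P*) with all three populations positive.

N* ≈ 397, H* ≈ 26.8, P* ≈ 120

From dP/dt = 0: 0.00241H* = 0.0645, so H* = 26.8.
From dN/dt = 0: 1.49(1 - N*/781) = 0.0274·26.8, giving N* = 781·(1 - 0.492) = 397.
From dH/dt = 0: 0.00682·397 - 0.2 = 0.0208P*, so P* = 2.5/0.0208 = 120.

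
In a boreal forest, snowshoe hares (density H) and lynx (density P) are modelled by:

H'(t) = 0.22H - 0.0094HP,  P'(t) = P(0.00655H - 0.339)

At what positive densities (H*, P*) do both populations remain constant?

Set dP/dt = 0 with P > 0: 0.00655H - 0.339 = 0, so H* = 0.339/0.00655 = 51.8.
Set dH/dt = 0 with H > 0: 0.22 - 0.0094P = 0, so P* = 0.22/0.0094 = 23.4.

H* ≈ 51.8, P* ≈ 23.4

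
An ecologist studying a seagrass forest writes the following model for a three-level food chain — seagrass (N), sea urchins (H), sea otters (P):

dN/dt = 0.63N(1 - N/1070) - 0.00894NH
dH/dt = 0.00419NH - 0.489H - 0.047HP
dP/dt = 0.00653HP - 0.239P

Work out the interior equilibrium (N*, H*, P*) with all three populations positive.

N* ≈ 514, H* ≈ 36.6, P* ≈ 35.4

From dP/dt = 0: 0.00653H* = 0.239, so H* = 36.6.
From dN/dt = 0: 0.63(1 - N*/1070) = 0.00894·36.6, giving N* = 1070·(1 - 0.519) = 514.
From dH/dt = 0: 0.00419·514 - 0.489 = 0.047P*, so P* = 1.67/0.047 = 35.4.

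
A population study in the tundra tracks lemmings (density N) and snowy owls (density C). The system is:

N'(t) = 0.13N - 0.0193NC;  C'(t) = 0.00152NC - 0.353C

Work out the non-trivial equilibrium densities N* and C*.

Set dC/dt = 0 with C > 0: 0.00152N - 0.353 = 0, so N* = 0.353/0.00152 = 232.
Set dN/dt = 0 with N > 0: 0.13 - 0.0193C = 0, so C* = 0.13/0.0193 = 6.74.

N* ≈ 232, C* ≈ 6.74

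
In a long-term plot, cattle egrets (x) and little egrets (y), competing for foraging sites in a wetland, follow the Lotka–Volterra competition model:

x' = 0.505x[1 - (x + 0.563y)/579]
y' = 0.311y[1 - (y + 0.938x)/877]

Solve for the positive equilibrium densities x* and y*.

Setting both brackets to zero gives the nullclines x + 0.563y = 579 and 0.938x + y = 877.
Substituting y = 877 - 0.938x into the first: x(1 - 0.563·0.938) = 579 - 0.563·877.
So x* = 85.2/0.472 = 181, and then y* = 877 - 0.938·181 = 708.

x* ≈ 181, y* ≈ 708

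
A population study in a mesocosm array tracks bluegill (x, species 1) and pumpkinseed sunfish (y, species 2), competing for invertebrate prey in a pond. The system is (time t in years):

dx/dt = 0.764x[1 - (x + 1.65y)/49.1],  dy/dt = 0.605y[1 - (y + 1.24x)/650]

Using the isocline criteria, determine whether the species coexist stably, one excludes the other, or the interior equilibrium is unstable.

Compare the nullcline intercepts: K1/α12 = 49.1/1.65 = 29.8 < K2 = 650; K2/α21 = 650/1.24 = 524 > K1 = 49.1.
Since the inequalities point opposite ways, species 2 can invade but species 1 cannot.

species 2 excludes species 1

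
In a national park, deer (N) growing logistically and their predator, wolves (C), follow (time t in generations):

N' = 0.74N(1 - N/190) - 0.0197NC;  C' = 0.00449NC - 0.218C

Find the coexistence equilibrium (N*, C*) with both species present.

From dC/dt = 0 with C > 0: 0.00449N* = 0.218, so N* = 48.6.
Substitute into dN/dt = 0: 0.74(1 - 48.6/190) = 0.0197C*.
The bracket is 0.744, giving C* = 0.551/0.0197 = 28.

N* ≈ 48.6, C* ≈ 28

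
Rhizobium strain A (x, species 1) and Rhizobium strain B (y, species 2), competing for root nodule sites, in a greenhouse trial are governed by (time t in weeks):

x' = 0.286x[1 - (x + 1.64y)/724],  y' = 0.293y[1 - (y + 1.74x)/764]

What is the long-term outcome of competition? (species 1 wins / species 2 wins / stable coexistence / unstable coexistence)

unstable coexistence (outcome depends on initial conditions)

Compare the nullcline intercepts: K1/α12 = 724/1.64 = 441 < K2 = 764; K2/α21 = 764/1.74 = 439 < K1 = 724.
Since both are reversed, neither can invade when rare; the interior point is a saddle.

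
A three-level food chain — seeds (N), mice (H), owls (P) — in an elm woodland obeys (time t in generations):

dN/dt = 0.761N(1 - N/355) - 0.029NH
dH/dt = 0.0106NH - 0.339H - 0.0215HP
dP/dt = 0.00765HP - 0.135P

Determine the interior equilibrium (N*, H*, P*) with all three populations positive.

N* ≈ 116, H* ≈ 17.6, P* ≈ 41.6

From dP/dt = 0: 0.00765H* = 0.135, so H* = 17.6.
From dN/dt = 0: 0.761(1 - N*/355) = 0.029·17.6, giving N* = 355·(1 - 0.672) = 116.
From dH/dt = 0: 0.0106·116 - 0.339 = 0.0215P*, so P* = 0.893/0.0215 = 41.6.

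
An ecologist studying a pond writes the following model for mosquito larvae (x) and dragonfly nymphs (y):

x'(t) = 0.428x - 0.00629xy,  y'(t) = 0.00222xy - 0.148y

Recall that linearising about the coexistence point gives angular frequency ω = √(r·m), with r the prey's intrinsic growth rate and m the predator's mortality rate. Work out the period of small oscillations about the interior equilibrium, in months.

Here r = 0.428 and m = 0.148, so r·m = 0.0633.
ω = √0.0633 = 0.252 per month, hence T = 2π/ω ≈ 25 months.

T ≈ 25 months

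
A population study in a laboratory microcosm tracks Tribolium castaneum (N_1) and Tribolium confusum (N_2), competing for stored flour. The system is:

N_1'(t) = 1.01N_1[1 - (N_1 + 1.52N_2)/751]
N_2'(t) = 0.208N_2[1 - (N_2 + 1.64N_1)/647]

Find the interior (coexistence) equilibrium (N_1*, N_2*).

N_1* ≈ 156, N_2* ≈ 392

Setting both brackets to zero gives the nullclines N_1 + 1.52N_2 = 751 and 1.64N_1 + N_2 = 647.
Substituting N_2 = 647 - 1.64N_1 into the first: N_1(1 - 1.52·1.64) = 751 - 1.52·647.
So N_1* = -232/-1.49 = 156, and then N_2* = 647 - 1.64·156 = 392.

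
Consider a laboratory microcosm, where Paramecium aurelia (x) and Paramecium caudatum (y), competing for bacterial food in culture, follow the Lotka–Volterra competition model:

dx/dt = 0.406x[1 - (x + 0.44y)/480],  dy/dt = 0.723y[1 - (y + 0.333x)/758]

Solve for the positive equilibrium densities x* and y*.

x* ≈ 172, y* ≈ 701

Setting both brackets to zero gives the nullclines x + 0.44y = 480 and 0.333x + y = 758.
Substituting y = 758 - 0.333x into the first: x(1 - 0.44·0.333) = 480 - 0.44·758.
So x* = 146/0.853 = 172, and then y* = 758 - 0.333·172 = 701.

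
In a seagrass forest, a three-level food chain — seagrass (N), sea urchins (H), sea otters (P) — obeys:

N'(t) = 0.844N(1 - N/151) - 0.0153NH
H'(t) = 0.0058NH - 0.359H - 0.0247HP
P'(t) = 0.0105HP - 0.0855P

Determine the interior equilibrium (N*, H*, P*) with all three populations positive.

From dP/dt = 0: 0.0105H* = 0.0855, so H* = 8.14.
From dN/dt = 0: 0.844(1 - N*/151) = 0.0153·8.14, giving N* = 151·(1 - 0.148) = 129.
From dH/dt = 0: 0.0058·129 - 0.359 = 0.0247P*, so P* = 0.388/0.0247 = 15.7.

N* ≈ 129, H* ≈ 8.14, P* ≈ 15.7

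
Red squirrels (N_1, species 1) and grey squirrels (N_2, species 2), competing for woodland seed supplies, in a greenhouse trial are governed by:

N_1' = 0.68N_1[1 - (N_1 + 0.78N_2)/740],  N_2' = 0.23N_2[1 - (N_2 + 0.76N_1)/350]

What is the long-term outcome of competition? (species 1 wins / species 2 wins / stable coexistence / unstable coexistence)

Compare the nullcline intercepts: K1/α12 = 740/0.78 = 949 > K2 = 350; K2/α21 = 350/0.76 = 461 < K1 = 740.
Since the inequalities point opposite ways, species 1 can invade but species 2 cannot.

species 1 excludes species 2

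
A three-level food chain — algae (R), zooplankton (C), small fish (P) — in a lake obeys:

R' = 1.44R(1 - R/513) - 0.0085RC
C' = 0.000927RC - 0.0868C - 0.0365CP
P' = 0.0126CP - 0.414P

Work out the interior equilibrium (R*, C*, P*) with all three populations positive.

R* ≈ 414, C* ≈ 32.9, P* ≈ 8.12

From dP/dt = 0: 0.0126C* = 0.414, so C* = 32.9.
From dR/dt = 0: 1.44(1 - R*/513) = 0.0085·32.9, giving R* = 513·(1 - 0.194) = 414.
From dC/dt = 0: 0.000927·414 - 0.0868 = 0.0365P*, so P* = 0.297/0.0365 = 8.12.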